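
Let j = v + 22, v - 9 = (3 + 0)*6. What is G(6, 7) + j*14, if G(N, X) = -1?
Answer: 685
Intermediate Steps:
v = 27 (v = 9 + (3 + 0)*6 = 9 + 3*6 = 9 + 18 = 27)
j = 49 (j = 27 + 22 = 49)
G(6, 7) + j*14 = -1 + 49*14 = -1 + 686 = 685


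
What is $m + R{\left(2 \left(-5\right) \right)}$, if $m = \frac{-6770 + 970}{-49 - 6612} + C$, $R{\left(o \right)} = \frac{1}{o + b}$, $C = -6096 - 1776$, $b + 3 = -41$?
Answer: $- \frac{2831204629}{359694} \approx -7871.1$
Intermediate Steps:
$b = -44$ ($b = -3 - 41 = -44$)
$C = -7872$ ($C = -6096 - 1776 = -7872$)
$R{\left(o \right)} = \frac{1}{-44 + o}$ ($R{\left(o \right)} = \frac{1}{o - 44} = \frac{1}{-44 + o}$)
$m = - \frac{52429592}{6661}$ ($m = \frac{-6770 + 970}{-49 - 6612} - 7872 = - \frac{5800}{-6661} - 7872 = \left(-5800\right) \left(- \frac{1}{6661}\right) - 7872 = \frac{5800}{6661} - 7872 = - \frac{52429592}{6661} \approx -7871.1$)
$m + R{\left(2 \left(-5\right) \right)} = - \frac{52429592}{6661} + \frac{1}{-44 + 2 \left(-5\right)} = - \frac{52429592}{6661} + \frac{1}{-44 - 10} = - \frac{52429592}{6661} + \frac{1}{-54} = - \frac{52429592}{6661} - \frac{1}{54} = - \frac{2831204629}{359694}$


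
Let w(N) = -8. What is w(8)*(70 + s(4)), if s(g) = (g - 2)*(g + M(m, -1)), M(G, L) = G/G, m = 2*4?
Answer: -640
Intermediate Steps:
m = 8
M(G, L) = 1
s(g) = (1 + g)*(-2 + g) (s(g) = (g - 2)*(g + 1) = (-2 + g)*(1 + g) = (1 + g)*(-2 + g))
w(8)*(70 + s(4)) = -8*(70 + (-2 + 4² - 1*4)) = -8*(70 + (-2 + 16 - 4)) = -8*(70 + 10) = -8*80 = -640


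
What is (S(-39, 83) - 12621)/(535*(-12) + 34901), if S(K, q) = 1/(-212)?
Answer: -2675653/6037972 ≈ -0.44314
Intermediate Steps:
S(K, q) = -1/212
(S(-39, 83) - 12621)/(535*(-12) + 34901) = (-1/212 - 12621)/(535*(-12) + 34901) = -2675653/(212*(-6420 + 34901)) = -2675653/212/28481 = -2675653/212*1/28481 = -2675653/6037972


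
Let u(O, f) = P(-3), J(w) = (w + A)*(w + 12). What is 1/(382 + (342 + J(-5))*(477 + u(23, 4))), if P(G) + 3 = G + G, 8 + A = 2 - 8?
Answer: 1/98194 ≈ 1.0184e-5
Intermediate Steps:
A = -14 (A = -8 + (2 - 8) = -8 - 6 = -14)
P(G) = -3 + 2*G (P(G) = -3 + (G + G) = -3 + 2*G)
J(w) = (-14 + w)*(12 + w) (J(w) = (w - 14)*(w + 12) = (-14 + w)*(12 + w))
u(O, f) = -9 (u(O, f) = -3 + 2*(-3) = -3 - 6 = -9)
1/(382 + (342 + J(-5))*(477 + u(23, 4))) = 1/(382 + (342 + (-168 + (-5)**2 - 2*(-5)))*(477 - 9)) = 1/(382 + (342 + (-168 + 25 + 10))*468) = 1/(382 + (342 - 133)*468) = 1/(382 + 209*468) = 1/(382 + 97812) = 1/98194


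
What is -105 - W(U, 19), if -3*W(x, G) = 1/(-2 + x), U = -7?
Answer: -2836/27 ≈ -105.04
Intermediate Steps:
W(x, G) = -1/(3*(-2 + x))
-105 - W(U, 19) = -105 - (-1)/(-6 + 3*(-7)) = -105 - (-1)/(-6 - 21) = -105 - (-1)/(-27) = -105 - (-1)*(-1)/27 = -105 - 1*1/27 = -105 - 1/27 = -2836/27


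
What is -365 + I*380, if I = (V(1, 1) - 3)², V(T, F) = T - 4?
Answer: 13315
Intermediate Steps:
V(T, F) = -4 + T
I = 36 (I = ((-4 + 1) - 3)² = (-3 - 3)² = (-6)² = 36)
-365 + I*380 = -365 + 36*380 = -365 + 13680 = 13315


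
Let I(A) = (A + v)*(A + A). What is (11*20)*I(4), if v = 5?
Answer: 15840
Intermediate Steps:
I(A) = 2*A*(5 + A) (I(A) = (A + 5)*(A + A) = (5 + A)*(2*A) = 2*A*(5 + A))
(11*20)*I(4) = (11*20)*(2*4*(5 + 4)) = 220*(2*4*9) = 220*72 = 15840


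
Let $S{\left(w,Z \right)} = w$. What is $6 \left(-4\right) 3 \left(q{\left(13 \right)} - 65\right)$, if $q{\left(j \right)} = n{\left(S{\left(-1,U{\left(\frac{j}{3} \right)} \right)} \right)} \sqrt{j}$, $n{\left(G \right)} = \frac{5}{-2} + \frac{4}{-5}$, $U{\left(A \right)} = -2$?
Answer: $4680 + \frac{1188 \sqrt{13}}{5} \approx 5536.7$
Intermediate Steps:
$n{\left(G \right)} = - \frac{33}{10}$ ($n{\left(G \right)} = 5 \left(- \frac{1}{2}\right) + 4 \left(- \frac{1}{5}\right) = - \frac{5}{2} - \frac{4}{5} = - \frac{33}{10}$)
$q{\left(j \right)} = - \frac{33 \sqrt{j}}{10}$
$6 \left(-4\right) 3 \left(q{\left(13 \right)} - 65\right) = 6 \left(-4\right) 3 \left(- \frac{33 \sqrt{13}}{10} - 65\right) = \left(-24\right) 3 \left(-65 - \frac{33 \sqrt{13}}{10}\right) = - 72 \left(-65 - \frac{33 \sqrt{13}}{10}\right) = 4680 + \frac{1188 \sqrt{13}}{5}$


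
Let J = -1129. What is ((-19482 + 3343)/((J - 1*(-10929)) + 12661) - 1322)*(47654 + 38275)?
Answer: -850971528583/7487 ≈ -1.1366e+8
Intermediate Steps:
((-19482 + 3343)/((J - 1*(-10929)) + 12661) - 1322)*(47654 + 38275) = ((-19482 + 3343)/((-1129 - 1*(-10929)) + 12661) - 1322)*(47654 + 38275) = (-16139/((-1129 + 10929) + 12661) - 1322)*85929 = (-16139/(9800 + 12661) - 1322)*85929 = (-16139/22461 - 1322)*85929 = -29709581/22461*85929 = -850971528583/7487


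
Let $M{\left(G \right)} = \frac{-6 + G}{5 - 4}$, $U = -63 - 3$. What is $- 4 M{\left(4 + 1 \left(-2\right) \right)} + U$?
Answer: $-50$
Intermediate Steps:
$U = -66$ ($U = -63 - 3 = -66$)
$M{\left(G \right)} = -6 + G$ ($M{\left(G \right)} = \frac{-6 + G}{1} = \left(-6 + G\right) 1 = -6 + G$)
$- 4 M{\left(4 + 1 \left(-2\right) \right)} + U = - 4 \left(-6 + \left(4 + 1 \left(-2\right)\right)\right) - 66 = - 4 \left(-6 + \left(4 - 2\right)\right) - 66 = - 4 \left(-6 + 2\right) - 66 = \left(-4\right) \left(-4\right) - 66 = 16 - 66 = -50$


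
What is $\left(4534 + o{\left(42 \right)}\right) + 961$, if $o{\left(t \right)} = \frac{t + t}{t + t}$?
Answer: $5496$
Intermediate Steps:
$o{\left(t \right)} = 1$ ($o{\left(t \right)} = \frac{2 t}{2 t} = 2 t \frac{1}{2 t} = 1$)
$\left(4534 + o{\left(42 \right)}\right) + 961 = \left(4534 + 1\right) + 961 = 4535 + 961 = 5496$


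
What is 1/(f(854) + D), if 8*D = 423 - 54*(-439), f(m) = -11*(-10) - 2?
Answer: 8/24993 ≈ 0.00032009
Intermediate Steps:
f(m) = 108 (f(m) = 110 - 2 = 108)
D = 24129/8 (D = (423 - 54*(-439))/8 = (423 + 23706)/8 = (⅛)*24129 = 24129/8 ≈ 3016.1)
1/(f(854) + D) = 1/(108 + 24129/8) = 1/(24993/8) = 8/24993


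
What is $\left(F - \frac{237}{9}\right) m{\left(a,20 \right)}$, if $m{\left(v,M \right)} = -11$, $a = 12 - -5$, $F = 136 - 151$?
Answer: $\frac{1364}{3} \approx 454.67$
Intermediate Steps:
$F = -15$
$a = 17$ ($a = 12 + 5 = 17$)
$\left(F - \frac{237}{9}\right) m{\left(a,20 \right)} = \left(-15 - \frac{237}{9}\right) \left(-11\right) = \left(-15 - \frac{79}{3}\right) \left(-11\right) = \left(- \frac{124}{3}\right) \left(-11\right) = \frac{1364}{3}$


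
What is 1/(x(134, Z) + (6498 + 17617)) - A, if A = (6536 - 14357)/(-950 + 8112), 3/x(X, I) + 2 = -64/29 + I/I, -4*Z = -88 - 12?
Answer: 2923350539/2676926416 ≈ 1.0921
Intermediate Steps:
Z = 25 (Z = -(-88 - 12)/4 = -¼*(-100) = 25)
x(X, I) = -29/31 (x(X, I) = 3/(-2 + (-64/29 + I/I)) = 3/(-2 + (-64*1/29 + 1)) = 3/(-2 + (-64/29 + 1)) = 3/(-2 - 35/29) = 3/(-93/29) = 3*(-29/93) = -29/31)
A = -7821/7162 ≈ -1.0920
1/(x(134, Z) + (6498 + 17617)) - A = 1/(-29/31 + (6498 + 17617)) - 1*(-7821/7162) = 1/(-29/31 + 24115) + 7821/7162 = 1/(747536/31) + 7821/7162 = 31/747536 + 7821/7162 = 2923350539/2676926416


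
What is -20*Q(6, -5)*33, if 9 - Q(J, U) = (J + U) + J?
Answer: -1320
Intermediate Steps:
Q(J, U) = 9 - U - 2*J (Q(J, U) = 9 - ((J + U) + J) = 9 - (U + 2*J) = 9 + (-U - 2*J) = 9 - U - 2*J)
-20*Q(6, -5)*33 = -20*(9 - 1*(-5) - 2*6)*33 = -20*(9 + 5 - 12)*33 = -20*2*33 = -40*33 = -1320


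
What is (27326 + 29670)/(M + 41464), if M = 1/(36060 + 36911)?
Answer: 4159055116/3025669545 ≈ 1.3746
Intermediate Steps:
M = 1/72971 ≈ 1.3704e-5
(27326 + 29670)/(M + 41464) = (27326 + 29670)/(1/72971 + 41464) = 56996/(3025669545/72971) = 56996*(72971/3025669545) = 4159055116/3025669545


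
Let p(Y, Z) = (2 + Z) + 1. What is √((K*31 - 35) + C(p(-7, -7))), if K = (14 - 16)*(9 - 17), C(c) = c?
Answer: √457 ≈ 21.378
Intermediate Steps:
p(Y, Z) = 3 + Z
K = 16 (K = -2*(-8) = 16)
√((K*31 - 35) + C(p(-7, -7))) = √((16*31 - 35) + (3 - 7)) = √((496 - 35) - 4) = √(461 - 4) = √457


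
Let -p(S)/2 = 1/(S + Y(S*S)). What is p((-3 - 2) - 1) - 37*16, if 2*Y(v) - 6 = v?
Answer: -8882/15 ≈ -592.13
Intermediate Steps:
Y(v) = 3 + v/2
p(S) = -2/(3 + S + S²/2) (p(S) = -2/(S + (3 + (S*S)/2)) = -2/(S + (3 + S²/2)) = -2/(3 + S + S²/2))
p((-3 - 2) - 1) - 37*16 = -4/(6 + ((-3 - 2) - 1)² + 2*((-3 - 2) - 1)) - 37*16 = -4/(6 + (-5 - 1)² + 2*(-5 - 1)) - 592 = -4/(6 + (-6)² + 2*(-6)) - 592 = -4/(6 + 36 - 12) - 592 = -4/30 - 592 = -4*1/30 - 592 = -2/15 - 592 = -8882/15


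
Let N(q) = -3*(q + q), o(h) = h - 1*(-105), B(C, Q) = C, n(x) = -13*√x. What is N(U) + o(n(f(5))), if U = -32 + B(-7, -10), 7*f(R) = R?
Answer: 339 - 13*√35/7 ≈ 328.01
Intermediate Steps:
f(R) = R/7
o(h) = 105 + h (o(h) = h + 105 = 105 + h)
U = -39 (U = -32 - 7 = -39)
N(q) = -6*q
N(U) + o(n(f(5))) = -6*(-39) + (105 - 13*√35/7) = 234 + (105 - 13*√35/7) = 339 - 13*√35/7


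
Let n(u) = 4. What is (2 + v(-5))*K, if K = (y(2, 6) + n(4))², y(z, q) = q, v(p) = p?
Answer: -300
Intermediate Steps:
K = 100 (K = (6 + 4)² = 10² = 100)
(2 + v(-5))*K = (2 - 5)*100 = -3*100 = -300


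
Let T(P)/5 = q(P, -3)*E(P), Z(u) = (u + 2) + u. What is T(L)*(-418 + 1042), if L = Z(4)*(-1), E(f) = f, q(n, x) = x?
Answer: 93600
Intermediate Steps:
Z(u) = 2 + 2*u (Z(u) = (2 + u) + u = 2 + 2*u)
L = -10 (L = (2 + 2*4)*(-1) = (2 + 8)*(-1) = 10*(-1) = -10)
T(P) = -15*P (T(P) = 5*(-3*P) = -15*P)
T(L)*(-418 + 1042) = (-15*(-10))*(-418 + 1042) = 150*624 = 93600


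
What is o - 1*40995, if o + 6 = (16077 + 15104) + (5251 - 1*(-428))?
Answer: -4141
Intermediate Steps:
o = 36854 (o = -6 + ((16077 + 15104) + (5251 - 1*(-428))) = -6 + (31181 + (5251 + 428)) = -6 + (31181 + 5679) = -6 + 36860 = 36854)
o - 1*40995 = 36854 - 1*40995 = 36854 - 40995 = -4141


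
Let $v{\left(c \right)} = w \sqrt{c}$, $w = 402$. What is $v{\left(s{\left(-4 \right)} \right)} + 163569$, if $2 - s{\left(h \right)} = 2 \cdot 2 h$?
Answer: $163569 + 1206 \sqrt{2} \approx 1.6527 \cdot 10^{5}$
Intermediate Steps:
$s{\left(h \right)} = 2 - 4 h$ ($s{\left(h \right)} = 2 - 2 \cdot 2 h = 2 - 4 h$)
$v{\left(c \right)} = 402 \sqrt{c}$
$v{\left(s{\left(-4 \right)} \right)} + 163569 = 402 \sqrt{2 - -16} + 163569 = 402 \sqrt{2 + 16} + 163569 = 402 \sqrt{18} + 163569 = 402 \cdot 3 \sqrt{2} + 163569 = 1206 \sqrt{2} + 163569 = 163569 + 1206 \sqrt{2}$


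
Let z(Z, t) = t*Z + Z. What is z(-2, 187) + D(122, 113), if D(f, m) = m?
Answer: -263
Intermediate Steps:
z(Z, t) = Z + Z*t (z(Z, t) = Z*t + Z = Z + Z*t)
z(-2, 187) + D(122, 113) = -2*(1 + 187) + 113 = -2*188 + 113 = -376 + 113 = -263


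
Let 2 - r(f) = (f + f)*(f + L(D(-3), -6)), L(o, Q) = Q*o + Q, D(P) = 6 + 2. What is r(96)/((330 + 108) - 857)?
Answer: 8062/419 ≈ 19.241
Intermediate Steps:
D(P) = 8
L(o, Q) = Q + Q*o
r(f) = 2 - 2*f*(-54 + f) (r(f) = 2 - (f + f)*(f - 6*(1 + 8)) = 2 - 2*f*(f - 6*9) = 2 - 2*f*(f - 54) = 2 - 2*f*(-54 + f))
r(96)/((330 + 108) - 857) = (2 - 2*96² + 108*96)/((330 + 108) - 857) = (2 - 2*9216 + 10368)/(438 - 857) = (2 - 18432 + 10368)/(-419) = -8062*(-1/419) = 8062/419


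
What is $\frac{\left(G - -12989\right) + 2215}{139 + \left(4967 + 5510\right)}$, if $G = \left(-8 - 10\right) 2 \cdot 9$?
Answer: $\frac{1860}{1327} \approx 1.4017$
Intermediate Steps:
$G = -324$ ($G = \left(-18\right) 2 \cdot 9 = \left(-36\right) 9 = -324$)
$\frac{\left(G - -12989\right) + 2215}{139 + \left(4967 + 5510\right)} = \frac{\left(-324 - -12989\right) + 2215}{139 + \left(4967 + 5510\right)} = \frac{\left(-324 + 12989\right) + 2215}{139 + 10477} = \frac{12665 + 2215}{10616} = 14880 \cdot \frac{1}{10616} = \frac{1860}{1327}$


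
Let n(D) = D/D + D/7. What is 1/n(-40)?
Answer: -7/33 ≈ -0.21212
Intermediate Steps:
n(D) = 1 + D/7 (n(D) = 1 + D*(1/7) = 1 + D/7)
1/n(-40) = 1/(1 + (1/7)*(-40)) = 1/(1 - 40/7) = 1/(-33/7) = -7/33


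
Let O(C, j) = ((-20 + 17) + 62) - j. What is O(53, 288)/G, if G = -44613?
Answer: 229/44613 ≈ 0.0051330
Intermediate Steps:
O(C, j) = 59 - j (O(C, j) = (-3 + 62) - j = 59 - j)
O(53, 288)/G = (59 - 1*288)/(-44613) = (59 - 288)*(-1/44613) = -229*(-1/44613) = 229/44613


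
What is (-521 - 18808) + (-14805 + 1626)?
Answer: -32508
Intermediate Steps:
(-521 - 18808) + (-14805 + 1626) = -19329 - 13179 = -32508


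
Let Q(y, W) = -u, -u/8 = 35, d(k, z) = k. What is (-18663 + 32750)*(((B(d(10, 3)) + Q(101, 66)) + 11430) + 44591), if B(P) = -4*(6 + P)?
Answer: 792210619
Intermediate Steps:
B(P) = -24 - 4*P
u = -280 (u = -8*35 = -280)
Q(y, W) = 280 (Q(y, W) = -1*(-280) = 280)
(-18663 + 32750)*(((B(d(10, 3)) + Q(101, 66)) + 11430) + 44591) = (-18663 + 32750)*((((-24 - 4*10) + 280) + 11430) + 44591) = 14087*((((-24 - 40) + 280) + 11430) + 44591) = 14087*(((-64 + 280) + 11430) + 44591) = 14087*((216 + 11430) + 44591) = 14087*(11646 + 44591) = 14087*56237 = 792210619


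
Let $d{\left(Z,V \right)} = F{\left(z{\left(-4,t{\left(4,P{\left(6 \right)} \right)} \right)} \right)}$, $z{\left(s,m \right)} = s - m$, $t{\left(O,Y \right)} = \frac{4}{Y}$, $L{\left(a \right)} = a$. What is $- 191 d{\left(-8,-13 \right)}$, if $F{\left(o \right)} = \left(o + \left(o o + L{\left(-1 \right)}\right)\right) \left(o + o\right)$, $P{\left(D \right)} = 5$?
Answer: $\frac{3951408}{125} \approx 31611.0$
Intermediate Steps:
$F{\left(o \right)} = 2 o \left(-1 + o + o^{2}\right)$ ($F{\left(o \right)} = \left(o + \left(o o - 1\right)\right) \left(o + o\right) = \left(o + \left(o^{2} - 1\right)\right) 2 o = \left(o + \left(-1 + o^{2}\right)\right) 2 o = \left(-1 + o + o^{2}\right) 2 o = 2 o \left(-1 + o + o^{2}\right)$)
$d{\left(Z,V \right)} = - \frac{20688}{125}$ ($d{\left(Z,V \right)} = 2 \left(-4 - \frac{4}{5}\right) \left(-1 - \left(4 + \frac{4}{5}\right) + \left(-4 - \frac{4}{5}\right)^{2}\right) = 2 \left(-4 - 4 \cdot \frac{1}{5}\right) \left(-1 - \left(4 + 4 \cdot \frac{1}{5}\right) + \left(-4 - 4 \cdot \frac{1}{5}\right)^{2}\right) = 2 \left(-4 - \frac{4}{5}\right) \left(-1 - \frac{24}{5} + \left(-4 - \frac{4}{5}\right)^{2}\right) = 2 \left(- \frac{24}{5}\right) \left(-1 - \frac{24}{5} + \left(- \frac{24}{5}\right)^{2}\right) = 2 \left(- \frac{24}{5}\right) \left(-1 - \frac{24}{5} + \frac{576}{25}\right) = 2 \left(- \frac{24}{5}\right) \frac{431}{25} = - \frac{20688}{125}$)
$- 191 d{\left(-8,-13 \right)} = \left(-191\right) \left(- \frac{20688}{125}\right) = \frac{3951408}{125}$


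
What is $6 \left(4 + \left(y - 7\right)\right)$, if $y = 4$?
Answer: $6$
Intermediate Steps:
$6 \left(4 + \left(y - 7\right)\right) = 6 \left(4 + \left(4 - 7\right)\right) = 6 \left(4 - 3\right) = 6 \cdot 1 = 6$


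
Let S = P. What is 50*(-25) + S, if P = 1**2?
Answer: -1249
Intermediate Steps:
P = 1
S = 1
50*(-25) + S = 50*(-25) + 1 = -1250 + 1 = -1249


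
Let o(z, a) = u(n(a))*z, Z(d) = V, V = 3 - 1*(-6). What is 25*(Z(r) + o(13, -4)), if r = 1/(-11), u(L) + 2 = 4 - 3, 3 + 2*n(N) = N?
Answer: -100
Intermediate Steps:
n(N) = -3/2 + N/2
u(L) = -1 (u(L) = -2 + (4 - 3) = -2 + 1 = -1)
r = -1/11 (r = 1*(-1/11) = -1/11 ≈ -0.090909)
V = 9 (V = 3 + 6 = 9)
Z(d) = 9
o(z, a) = -z
25*(Z(r) + o(13, -4)) = 25*(9 - 1*13) = 25*(9 - 13) = 25*(-4) = -100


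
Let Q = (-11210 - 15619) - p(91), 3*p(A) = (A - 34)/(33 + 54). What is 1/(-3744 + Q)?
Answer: -87/2659870 ≈ -3.2708e-5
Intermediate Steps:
p(A) = -34/261 + A/261 (p(A) = ((A - 34)/(33 + 54))/3 = ((-34 + A)/87)/3 = ((-34 + A)*(1/87))/3 = (-34/87 + A/87)/3 = -34/261 + A/261)
Q = -2334142/87 (Q = (-11210 - 15619) - (-34/261 + (1/261)*91) = -26829 - (-34/261 + 91/261) = -26829 - 1*19/87 = -26829 - 19/87 = -2334142/87 ≈ -26829.)
1/(-3744 + Q) = 1/(-3744 - 2334142/87) = 1/(-2659870/87) = -87/2659870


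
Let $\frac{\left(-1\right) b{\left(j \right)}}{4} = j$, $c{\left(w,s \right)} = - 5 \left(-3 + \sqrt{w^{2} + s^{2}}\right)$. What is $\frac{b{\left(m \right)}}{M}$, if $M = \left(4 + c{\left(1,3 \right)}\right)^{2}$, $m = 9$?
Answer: $- \frac{2444}{1369} - \frac{760 \sqrt{10}}{1369} \approx -3.5408$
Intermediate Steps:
$c{\left(w,s \right)} = 15 - 5 \sqrt{s^{2} + w^{2}}$ ($c{\left(w,s \right)} = - 5 \left(-3 + \sqrt{s^{2} + w^{2}}\right) = 15 - 5 \sqrt{s^{2} + w^{2}}$)
$M = \left(19 - 5 \sqrt{10}\right)^{2}$ ($M = \left(4 + \left(15 - 5 \sqrt{3^{2} + 1^{2}}\right)\right)^{2} = \left(4 + \left(15 - 5 \sqrt{9 + 1}\right)\right)^{2} = \left(4 + \left(15 - 5 \sqrt{10}\right)\right)^{2} = \left(19 - 5 \sqrt{10}\right)^{2} \approx 10.167$)
$b{\left(j \right)} = - 4 j$
$\frac{b{\left(m \right)}}{M} = \frac{\left(-4\right) 9}{611 - 190 \sqrt{10}} = - \frac{36}{611 - 190 \sqrt{10}}$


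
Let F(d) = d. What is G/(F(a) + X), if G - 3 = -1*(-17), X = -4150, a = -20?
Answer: -2/417 ≈ -0.0047962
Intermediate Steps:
G = 20 (G = 3 - 1*(-17) = 3 + 17 = 20)
G/(F(a) + X) = 20/(-20 - 4150) = 20/(-4170) = -1/4170*20 = -2/417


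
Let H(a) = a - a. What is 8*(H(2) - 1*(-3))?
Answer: 24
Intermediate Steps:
H(a) = 0
8*(H(2) - 1*(-3)) = 8*(0 - 1*(-3)) = 8*(0 + 3) = 8*3 = 24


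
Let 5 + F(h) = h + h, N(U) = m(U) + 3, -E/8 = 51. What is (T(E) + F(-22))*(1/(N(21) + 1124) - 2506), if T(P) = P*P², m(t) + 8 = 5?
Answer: 191305751175223/1124 ≈ 1.7020e+11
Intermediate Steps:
E = -408 (E = -8*51 = -408)
m(t) = -3 (m(t) = -8 + 5 = -3)
N(U) = 0 (N(U) = -3 + 3 = 0)
T(P) = P³
F(h) = -5 + 2*h (F(h) = -5 + (h + h) = -5 + 2*h)
(T(E) + F(-22))*(1/(N(21) + 1124) - 2506) = ((-408)³ + (-5 + 2*(-22)))*(1/(0 + 1124) - 2506) = (-67917312 + (-5 - 44))*(1/1124 - 2506) = (-67917312 - 49)*(1/1124 - 2506) = -67917361*(-2816743/1124) = 191305751175223/1124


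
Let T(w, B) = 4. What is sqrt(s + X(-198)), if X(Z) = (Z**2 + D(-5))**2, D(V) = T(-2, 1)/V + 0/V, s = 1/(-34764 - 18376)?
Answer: sqrt(1084991023639179291)/26570 ≈ 39203.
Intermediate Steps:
s = -1/53140 (s = 1/(-53140) = -1/53140 ≈ -1.8818e-5)
D(V) = 4/V (D(V) = 4/V + 0/V = 4/V + 0 = 4/V)
X(Z) = (-4/5 + Z**2)**2 (X(Z) = (Z**2 + 4/(-5))**2 = (Z**2 + 4*(-1/5))**2 = (Z**2 - 4/5)**2 = (-4/5 + Z**2)**2)
sqrt(s + X(-198)) = sqrt(-1/53140 + (-4 + 5*(-198)**2)**2/25) = sqrt(-1/53140 + (-4 + 5*39204)**2/25) = sqrt(-1/53140 + (-4 + 196020)**2/25) = sqrt(-1/53140 + (1/25)*196016**2) = sqrt(-1/53140 + (1/25)*38422272256) = sqrt(-1/53140 + 38422272256/25) = sqrt(408351909536763/265700) = sqrt(1084991023639179291)/26570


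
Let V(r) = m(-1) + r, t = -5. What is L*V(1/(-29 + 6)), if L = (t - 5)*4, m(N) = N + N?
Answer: 1880/23 ≈ 81.739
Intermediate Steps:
m(N) = 2*N
V(r) = -2 + r (V(r) = 2*(-1) + r = -2 + r)
L = -40 (L = (-5 - 5)*4 = -10*4 = -40)
L*V(1/(-29 + 6)) = -40*(-2 + 1/(-29 + 6)) = -40*(-2 + 1/(-23)) = -40*(-2 - 1/23) = -40*(-47/23) = 1880/23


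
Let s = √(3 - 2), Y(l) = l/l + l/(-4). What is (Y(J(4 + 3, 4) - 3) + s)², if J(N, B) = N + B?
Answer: 0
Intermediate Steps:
J(N, B) = B + N
Y(l) = 1 - l/4 (Y(l) = 1 + l*(-¼) = 1 - l/4)
s = 1 (s = √1 = 1)
(Y(J(4 + 3, 4) - 3) + s)² = ((1 - ((4 + (4 + 3)) - 3)/4) + 1)² = ((1 - ((4 + 7) - 3)/4) + 1)² = ((1 - (11 - 3)/4) + 1)² = ((1 - ¼*8) + 1)² = ((1 - 2) + 1)² = (-1 + 1)² = 0² = 0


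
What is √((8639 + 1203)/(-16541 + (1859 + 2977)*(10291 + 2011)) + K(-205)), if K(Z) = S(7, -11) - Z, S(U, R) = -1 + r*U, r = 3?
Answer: √795912518233384127/59475931 ≈ 15.000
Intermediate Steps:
S(U, R) = -1 + 3*U
K(Z) = 20 - Z (K(Z) = (-1 + 3*7) - Z = (-1 + 21) - Z = 20 - Z)
√((8639 + 1203)/(-16541 + (1859 + 2977)*(10291 + 2011)) + K(-205)) = √((8639 + 1203)/(-16541 + (1859 + 2977)*(10291 + 2011)) + (20 - 1*(-205))) = √(9842/(-16541 + 4836*12302) + (20 + 205)) = √(9842/(-16541 + 59492472) + 225) = √(9842/59475931 + 225) = √(13382094317/59475931) = √795912518233384127/59475931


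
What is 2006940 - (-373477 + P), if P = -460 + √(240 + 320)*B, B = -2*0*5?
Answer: 2380877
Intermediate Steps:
B = 0 (B = 0*5 = 0)
P = -460 (P = -460 + √(240 + 320)*0 = -460 + √560*0 = -460 + (4*√35)*0 = -460 + 0 = -460)
2006940 - (-373477 + P) = 2006940 - (-373477 - 460) = 2006940 - 1*(-373937) = 2006940 + 373937 = 2380877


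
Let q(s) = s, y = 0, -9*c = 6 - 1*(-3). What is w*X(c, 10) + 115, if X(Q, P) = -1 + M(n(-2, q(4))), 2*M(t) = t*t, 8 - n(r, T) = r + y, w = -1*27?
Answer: -1208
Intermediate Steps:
c = -1 (c = -(6 - 1*(-3))/9 = -(6 + 3)/9 = -⅑*9 = -1)
w = -27
n(r, T) = 8 - r (n(r, T) = 8 - (r + 0) = 8 - r)
M(t) = t²/2 (M(t) = (t*t)/2 = t²/2)
X(Q, P) = 49 (X(Q, P) = -1 + (8 - 1*(-2))²/2 = -1 + (8 + 2)²/2 = -1 + (½)*10² = -1 + (½)*100 = -1 + 50 = 49)
w*X(c, 10) + 115 = -27*49 + 115 = -1323 + 115 = -1208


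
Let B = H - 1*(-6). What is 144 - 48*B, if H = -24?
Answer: 1008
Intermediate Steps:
B = -18 (B = -24 - 1*(-6) = -24 + 6 = -18)
144 - 48*B = 144 - 48*(-18) = 144 + 864 = 1008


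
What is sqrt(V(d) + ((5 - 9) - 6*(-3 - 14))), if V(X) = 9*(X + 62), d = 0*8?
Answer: 4*sqrt(41) ≈ 25.612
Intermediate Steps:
d = 0
V(X) = 558 + 9*X (V(X) = 9*(62 + X) = 558 + 9*X)
sqrt(V(d) + ((5 - 9) - 6*(-3 - 14))) = sqrt((558 + 9*0) + ((5 - 9) - 6*(-3 - 14))) = sqrt((558 + 0) + (-4 - 6*(-17))) = sqrt(558 + (-4 + 102)) = sqrt(558 + 98) = sqrt(656) = 4*sqrt(41)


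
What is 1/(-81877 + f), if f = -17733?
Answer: -1/99610 ≈ -1.0039e-5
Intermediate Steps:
1/(-81877 + f) = 1/(-81877 - 17733) = 1/(-99610) = -1/99610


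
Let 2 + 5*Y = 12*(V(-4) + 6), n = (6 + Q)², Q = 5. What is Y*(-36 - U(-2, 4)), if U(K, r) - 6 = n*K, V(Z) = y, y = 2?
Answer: 3760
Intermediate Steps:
V(Z) = 2
n = 121 (n = (6 + 5)² = 11² = 121)
U(K, r) = 6 + 121*K
Y = 94/5 (Y = -⅖ + (12*(2 + 6))/5 = -⅖ + (12*8)/5 = -⅖ + (⅕)*96 = -⅖ + 96/5 = 94/5 ≈ 18.800)
Y*(-36 - U(-2, 4)) = 94*(-36 - (6 + 121*(-2)))/5 = 94*(-36 - (6 - 242))/5 = 94*(-36 - 1*(-236))/5 = 94*(-36 + 236)/5 = (94/5)*200 = 3760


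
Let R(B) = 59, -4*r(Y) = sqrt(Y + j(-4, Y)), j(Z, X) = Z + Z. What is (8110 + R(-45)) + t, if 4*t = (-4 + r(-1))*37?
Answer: 8132 - 111*I/16 ≈ 8132.0 - 6.9375*I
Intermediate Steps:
j(Z, X) = 2*Z
r(Y) = -sqrt(-8 + Y)/4 (r(Y) = -sqrt(Y + 2*(-4))/4 = -sqrt(Y - 8)/4 = -sqrt(-8 + Y)/4)
t = -37 - 111*I/16 (t = ((-4 - sqrt(-8 - 1)/4)*37)/4 = ((-4 - 3*I/4)*37)/4 = (-148 - 111*I/4)/4 = -37 - 111*I/16 ≈ -37.0 - 6.9375*I)
(8110 + R(-45)) + t = (8110 + 59) + (-37 - 111*I/16) = 8169 + (-37 - 111*I/16) = 8132 - 111*I/16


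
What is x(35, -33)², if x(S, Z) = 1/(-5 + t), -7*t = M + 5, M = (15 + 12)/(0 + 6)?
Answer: 196/7921 ≈ 0.024744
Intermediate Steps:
M = 9/2 (M = 27/6 = 27*(⅙) = 9/2 ≈ 4.5000)
t = -19/14 (t = -(9/2 + 5)/7 = -⅐*19/2 = -19/14 ≈ -1.3571)
x(S, Z) = -14/89 (x(S, Z) = 1/(-5 - 19/14) = 1/(-89/14) = -14/89)
x(35, -33)² = (-14/89)² = 196/7921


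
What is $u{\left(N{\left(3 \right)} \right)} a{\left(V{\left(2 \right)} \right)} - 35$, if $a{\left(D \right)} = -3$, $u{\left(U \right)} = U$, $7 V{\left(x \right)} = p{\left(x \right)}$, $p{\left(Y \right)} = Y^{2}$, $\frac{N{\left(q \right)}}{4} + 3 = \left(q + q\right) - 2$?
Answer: $-47$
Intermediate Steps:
$N{\left(q \right)} = -20 + 8 q$ ($N{\left(q \right)} = -12 + 4 \left(\left(q + q\right) - 2\right) = -12 + 4 \left(2 q - 2\right) = -12 + 4 \left(-2 + 2 q\right) = -12 + \left(-8 + 8 q\right) = -20 + 8 q$)
$V{\left(x \right)} = \frac{x^{2}}{7}$
$u{\left(N{\left(3 \right)} \right)} a{\left(V{\left(2 \right)} \right)} - 35 = \left(-20 + 8 \cdot 3\right) \left(-3\right) - 35 = \left(-20 + 24\right) \left(-3\right) - 35 = 4 \left(-3\right) - 35 = -12 - 35 = -47$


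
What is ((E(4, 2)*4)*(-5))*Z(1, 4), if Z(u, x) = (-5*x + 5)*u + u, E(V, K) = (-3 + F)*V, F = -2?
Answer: -5600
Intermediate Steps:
E(V, K) = -5*V (E(V, K) = (-3 - 2)*V = -5*V)
Z(u, x) = u + u*(5 - 5*x) (Z(u, x) = (5 - 5*x)*u + u = u*(5 - 5*x) + u = u + u*(5 - 5*x))
((E(4, 2)*4)*(-5))*Z(1, 4) = ((-5*4*4)*(-5))*(1*(6 - 5*4)) = (-20*4*(-5))*(1*(6 - 20)) = (-80*(-5))*(1*(-14)) = 400*(-14) = -5600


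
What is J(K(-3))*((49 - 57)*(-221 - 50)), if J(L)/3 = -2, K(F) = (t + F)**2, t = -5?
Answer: -13008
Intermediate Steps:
K(F) = (-5 + F)**2
J(L) = -6 (J(L) = 3*(-2) = -6)
J(K(-3))*((49 - 57)*(-221 - 50)) = -6*(49 - 57)*(-221 - 50) = -(-48)*(-271) = -6*2168 = -13008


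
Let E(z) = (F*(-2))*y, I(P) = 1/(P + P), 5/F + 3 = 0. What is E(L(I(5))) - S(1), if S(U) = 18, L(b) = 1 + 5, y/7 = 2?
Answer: 86/3 ≈ 28.667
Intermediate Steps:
y = 14 (y = 7*2 = 14)
F = -5/3 (F = 5/(-3 + 0) = 5/(-3) = 5*(-⅓) = -5/3 ≈ -1.6667)
I(P) = 1/(2*P)
L(b) = 6
E(z) = 140/3 (E(z) = -5/3*(-2)*14 = (10/3)*14 = 140/3)
E(L(I(5))) - S(1) = 140/3 - 1*18 = 140/3 - 18 = 86/3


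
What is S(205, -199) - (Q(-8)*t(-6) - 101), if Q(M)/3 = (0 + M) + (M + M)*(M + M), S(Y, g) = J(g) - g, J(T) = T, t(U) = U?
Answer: 4565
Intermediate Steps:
S(Y, g) = 0 (S(Y, g) = g - g = 0)
Q(M) = 3*M + 12*M² (Q(M) = 3*((0 + M) + (M + M)*(M + M)) = 3*(M + (2*M)*(2*M)) = 3*(M + 4*M²) = 3*M + 12*M²)
S(205, -199) - (Q(-8)*t(-6) - 101) = 0 - ((3*(-8)*(1 + 4*(-8)))*(-6) - 101) = 0 - ((3*(-8)*(1 - 32))*(-6) - 101) = 0 - ((3*(-8)*(-31))*(-6) - 101) = 0 - (744*(-6) - 101) = 0 - (-4464 - 101) = 0 - 1*(-4565) = 0 + 4565 = 4565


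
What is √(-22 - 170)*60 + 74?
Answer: 74 + 480*I*√3 ≈ 74.0 + 831.38*I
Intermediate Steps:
√(-22 - 170)*60 + 74 = √(-192)*60 + 74 = (8*I*√3)*60 + 74 = 480*I*√3 + 74 = 74 + 480*I*√3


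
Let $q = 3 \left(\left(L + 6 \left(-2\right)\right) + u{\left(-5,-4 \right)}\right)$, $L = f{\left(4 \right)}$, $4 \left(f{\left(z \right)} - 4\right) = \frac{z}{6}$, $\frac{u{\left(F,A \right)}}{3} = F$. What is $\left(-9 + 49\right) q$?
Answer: $-2740$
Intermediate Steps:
$u{\left(F,A \right)} = 3 F$
$f{\left(z \right)} = 4 + \frac{z}{24}$ ($f{\left(z \right)} = 4 + \frac{z \frac{1}{6}}{4} = 4 + \frac{\frac{1}{6} z}{4} = 4 + \frac{z}{24}$)
$L = \frac{25}{6}$ ($L = 4 + \frac{1}{24} \cdot 4 = 4 + \frac{1}{6} = \frac{25}{6} \approx 4.1667$)
$q = - \frac{137}{2}$ ($q = 3 \left(\left(\frac{25}{6} + 6 \left(-2\right)\right) + 3 \left(-5\right)\right) = 3 \left(\left(\frac{25}{6} - 12\right) - 15\right) = 3 \left(- \frac{47}{6} - 15\right) = 3 \left(- \frac{137}{6}\right) = - \frac{137}{2} \approx -68.5$)
$\left(-9 + 49\right) q = \left(-9 + 49\right) \left(- \frac{137}{2}\right) = 40 \left(- \frac{137}{2}\right) = -2740$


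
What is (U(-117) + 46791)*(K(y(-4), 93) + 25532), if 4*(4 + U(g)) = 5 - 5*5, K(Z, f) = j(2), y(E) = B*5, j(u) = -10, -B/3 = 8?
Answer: 1193970204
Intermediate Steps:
B = -24 (B = -3*8 = -24)
y(E) = -120 (y(E) = -24*5 = -120)
K(Z, f) = -10
U(g) = -9 (U(g) = -4 + (5 - 5*5)/4 = -4 + (5 - 25)/4 = -4 + (1/4)*(-20) = -4 - 5 = -9)
(U(-117) + 46791)*(K(y(-4), 93) + 25532) = (-9 + 46791)*(-10 + 25532) = 46782*25522 = 1193970204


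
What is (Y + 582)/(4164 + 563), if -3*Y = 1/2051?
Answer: 3581045/29085231 ≈ 0.12312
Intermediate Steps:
Y = -1/6153 (Y = -⅓/2051 = -⅓*1/2051 = -1/6153 ≈ -0.00016252)
(Y + 582)/(4164 + 563) = (-1/6153 + 582)/(4164 + 563) = (3581045/6153)/4727 = (3581045/6153)*(1/4727) = 3581045/29085231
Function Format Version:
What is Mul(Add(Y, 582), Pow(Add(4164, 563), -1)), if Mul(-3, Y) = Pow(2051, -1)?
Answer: Rational(3581045, 29085231) ≈ 0.12312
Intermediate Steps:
Y = Rational(-1, 6153) (Y = Mul(Rational(-1, 3), Pow(2051, -1)) = Mul(Rational(-1, 3), Rational(1, 2051)) = Rational(-1, 6153) ≈ -0.00016252)
Mul(Add(Y, 582), Pow(Add(4164, 563), -1)) = Mul(Add(Rational(-1, 6153), 582), Pow(Add(4164, 563), -1)) = Mul(Rational(3581045, 6153), Pow(4727, -1)) = Mul(Rational(3581045, 6153), Rational(1, 4727)) = Rational(3581045, 29085231)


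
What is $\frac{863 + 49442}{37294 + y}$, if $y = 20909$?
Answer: $\frac{50305}{58203} \approx 0.8643$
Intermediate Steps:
$\frac{863 + 49442}{37294 + y} = \frac{863 + 49442}{37294 + 20909} = \frac{50305}{58203}$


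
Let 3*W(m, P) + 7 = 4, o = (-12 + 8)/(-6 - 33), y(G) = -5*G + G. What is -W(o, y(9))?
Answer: 1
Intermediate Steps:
y(G) = -4*G
o = 4/39 (o = -4/(-39) = -4*(-1/39) = 4/39 ≈ 0.10256)
W(m, P) = -1 (W(m, P) = -7/3 + (1/3)*4 = -7/3 + 4/3 = -1)
-W(o, y(9)) = -1*(-1) = 1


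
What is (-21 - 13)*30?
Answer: -1020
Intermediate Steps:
(-21 - 13)*30 = -34*30 = -1020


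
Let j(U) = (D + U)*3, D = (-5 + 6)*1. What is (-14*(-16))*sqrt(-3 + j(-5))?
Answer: 224*I*sqrt(15) ≈ 867.55*I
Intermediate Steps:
D = 1 (D = 1*1 = 1)
j(U) = 3 + 3*U (j(U) = (1 + U)*3 = 3 + 3*U)
(-14*(-16))*sqrt(-3 + j(-5)) = (-14*(-16))*sqrt(-3 + (3 + 3*(-5))) = 224*sqrt(-3 + (3 - 15)) = 224*sqrt(-3 - 12) = 224*sqrt(-15) = 224*(I*sqrt(15)) = 224*I*sqrt(15)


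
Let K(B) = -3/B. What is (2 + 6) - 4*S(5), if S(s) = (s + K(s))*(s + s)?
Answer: -168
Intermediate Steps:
S(s) = 2*s*(s - 3/s) (S(s) = (s - 3/s)*(s + s) = (s - 3/s)*(2*s) = 2*s*(s - 3/s))
(2 + 6) - 4*S(5) = (2 + 6) - 4*(-6 + 2*5²) = 8 - 4*(-6 + 2*25) = 8 - 4*(-6 + 50) = 8 - 4*44 = 8 - 176 = -168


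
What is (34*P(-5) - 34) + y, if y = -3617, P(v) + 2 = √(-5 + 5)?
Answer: -3719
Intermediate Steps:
P(v) = -2 (P(v) = -2 + √(-5 + 5) = -2 + √0 = -2 + 0 = -2)
(34*P(-5) - 34) + y = (34*(-2) - 34) - 3617 = (-68 - 34) - 3617 = -102 - 3617 = -3719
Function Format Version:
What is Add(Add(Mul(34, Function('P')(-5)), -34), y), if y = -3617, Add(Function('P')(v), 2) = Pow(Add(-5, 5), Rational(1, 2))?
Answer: -3719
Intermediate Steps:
Function('P')(v) = -2 (Function('P')(v) = Add(-2, Pow(Add(-5, 5), Rational(1, 2))) = Add(-2, Pow(0, Rational(1, 2))) = Add(-2, 0) = -2)
Add(Add(Mul(34, Function('P')(-5)), -34), y) = Add(Add(Mul(34, -2), -34), -3617) = Add(Add(-68, -34), -3617) = Add(-102, -3617) = -3719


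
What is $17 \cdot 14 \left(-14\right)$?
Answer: $-3332$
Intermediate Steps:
$17 \cdot 14 \left(-14\right) = 238 \left(-14\right) = -3332$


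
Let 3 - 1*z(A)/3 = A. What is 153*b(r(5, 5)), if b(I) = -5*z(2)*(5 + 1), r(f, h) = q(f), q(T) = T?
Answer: -13770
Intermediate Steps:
r(f, h) = f
z(A) = 9 - 3*A
b(I) = -90 (b(I) = -5*(9 - 3*2)*(5 + 1) = -5*(9 - 6)*6 = -15*6 = -5*18 = -90)
153*b(r(5, 5)) = 153*(-90) = -13770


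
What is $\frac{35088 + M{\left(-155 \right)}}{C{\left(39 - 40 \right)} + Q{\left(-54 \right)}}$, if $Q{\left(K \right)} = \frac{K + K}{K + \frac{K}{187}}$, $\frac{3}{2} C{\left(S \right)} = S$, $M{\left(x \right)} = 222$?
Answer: $\frac{9957420}{373} \approx 26696.0$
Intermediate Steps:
$C{\left(S \right)} = \frac{2 S}{3}$
$Q{\left(K \right)} = \frac{187}{94}$ ($Q{\left(K \right)} = \frac{2 K}{K + K \frac{1}{187}} = \frac{2 K}{K + \frac{K}{187}} = \frac{2 K}{\frac{188}{187} K} = 2 K \frac{187}{188 K} = \frac{187}{94}$)
$\frac{35088 + M{\left(-155 \right)}}{C{\left(39 - 40 \right)} + Q{\left(-54 \right)}} = \frac{35088 + 222}{\frac{2 \left(39 - 40\right)}{3} + \frac{187}{94}} = \frac{35310}{\frac{2}{3} \left(-1\right) + \frac{187}{94}} = \frac{35310}{- \frac{2}{3} + \frac{187}{94}} = \frac{35310}{\frac{373}{282}} = 35310 \cdot \frac{282}{373} = \frac{9957420}{373}$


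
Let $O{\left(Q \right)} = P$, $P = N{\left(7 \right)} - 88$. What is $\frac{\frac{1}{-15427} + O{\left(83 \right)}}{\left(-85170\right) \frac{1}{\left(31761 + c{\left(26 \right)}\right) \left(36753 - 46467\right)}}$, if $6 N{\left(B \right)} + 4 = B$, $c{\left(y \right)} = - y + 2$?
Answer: $- \frac{138717920758581}{437972530} \approx -3.1673 \cdot 10^{5}$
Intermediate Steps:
$c{\left(y \right)} = 2 - y$
$N{\left(B \right)} = - \frac{2}{3} + \frac{B}{6}$
$P = - \frac{175}{2}$ ($P = \left(- \frac{2}{3} + \frac{1}{6} \cdot 7\right) - 88 = \left(- \frac{2}{3} + \frac{7}{6}\right) - 88 = \frac{1}{2} - 88 = - \frac{175}{2} \approx -87.5$)
$O{\left(Q \right)} = - \frac{175}{2}$
$\frac{\frac{1}{-15427} + O{\left(83 \right)}}{\left(-85170\right) \frac{1}{\left(31761 + c{\left(26 \right)}\right) \left(36753 - 46467\right)}} = \frac{\frac{1}{-15427} - \frac{175}{2}}{\left(-85170\right) \frac{1}{\left(31761 + \left(2 - 26\right)\right) \left(36753 - 46467\right)}} = \frac{- \frac{1}{15427} - \frac{175}{2}}{\left(-85170\right) \frac{1}{\left(31761 + \left(2 - 26\right)\right) \left(-9714\right)}} = - \frac{2699727}{30854 \left(- \frac{85170}{\left(31761 - 24\right) \left(-9714\right)}\right)} = - \frac{2699727}{30854 \left(- \frac{85170}{31737 \left(-9714\right)}\right)} = - \frac{2699727}{30854 \left(- \frac{85170}{-308293218}\right)} = - \frac{2699727}{30854 \left(\left(-85170\right) \left(- \frac{1}{308293218}\right)\right)} = - \frac{2699727}{30854 \cdot \frac{14195}{51382203}} = \left(- \frac{2699727}{30854}\right) \frac{51382203}{14195} = - \frac{138717920758581}{437972530}$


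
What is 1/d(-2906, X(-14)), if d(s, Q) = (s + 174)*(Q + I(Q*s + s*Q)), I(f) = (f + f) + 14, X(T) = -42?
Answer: -1/1333707760 ≈ -7.4979e-10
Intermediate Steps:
I(f) = 14 + 2*f (I(f) = 2*f + 14 = 14 + 2*f)
d(s, Q) = (174 + s)*(14 + Q + 4*Q*s) (d(s, Q) = (s + 174)*(Q + (14 + 2*(Q*s + s*Q))) = (174 + s)*(Q + (14 + 2*(Q*s + Q*s))) = (174 + s)*(Q + (14 + 2*(2*Q*s))) = (174 + s)*(Q + (14 + 4*Q*s)) = (174 + s)*(14 + Q + 4*Q*s))
1/d(-2906, X(-14)) = 1/(2436 + 174*(-42) + 2*(-2906)*(7 + 2*(-42)*(-2906)) + 697*(-42)*(-2906)) = 1/(2436 - 7308 + 2*(-2906)*(7 + 244104) + 85070244) = 1/(2436 - 7308 + 2*(-2906)*244111 + 85070244) = 1/(2436 - 7308 - 1418773132 + 85070244) = 1/(-1333707760) = -1/1333707760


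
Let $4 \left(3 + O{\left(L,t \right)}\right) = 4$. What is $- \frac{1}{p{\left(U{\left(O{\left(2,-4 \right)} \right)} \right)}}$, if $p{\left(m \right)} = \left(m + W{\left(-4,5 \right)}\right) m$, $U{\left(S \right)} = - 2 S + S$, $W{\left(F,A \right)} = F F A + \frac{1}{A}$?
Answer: $- \frac{5}{822} \approx -0.0060827$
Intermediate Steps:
$O{\left(L,t \right)} = -2$ ($O{\left(L,t \right)} = -3 + \frac{1}{4} \cdot 4 = -3 + 1 = -2$)
$W{\left(F,A \right)} = \frac{1}{A} + A F^{2}$ ($W{\left(F,A \right)} = F^{2} A + \frac{1}{A} = A F^{2} + \frac{1}{A} = \frac{1}{A} + A F^{2}$)
$U{\left(S \right)} = - S$
$p{\left(m \right)} = m \left(\frac{401}{5} + m\right)$ ($p{\left(m \right)} = \left(m + \left(\frac{1}{5} + 5 \left(-4\right)^{2}\right)\right) m = \left(m + \left(\frac{1}{5} + 5 \cdot 16\right)\right) m = \left(m + \left(\frac{1}{5} + 80\right)\right) m = \left(m + \frac{401}{5}\right) m = \left(\frac{401}{5} + m\right) m = m \left(\frac{401}{5} + m\right)$)
$- \frac{1}{p{\left(U{\left(O{\left(2,-4 \right)} \right)} \right)}} = - \frac{1}{\frac{1}{5} \left(\left(-1\right) \left(-2\right)\right) \left(401 + 5 \left(\left(-1\right) \left(-2\right)\right)\right)} = - \frac{1}{\frac{1}{5} \cdot 2 \left(401 + 5 \cdot 2\right)} = - \frac{1}{\frac{1}{5} \cdot 2 \left(401 + 10\right)} = - \frac{1}{\frac{1}{5} \cdot 2 \cdot 411} = - \frac{1}{\frac{822}{5}} = \left(-1\right) \frac{5}{822} = - \frac{5}{822}$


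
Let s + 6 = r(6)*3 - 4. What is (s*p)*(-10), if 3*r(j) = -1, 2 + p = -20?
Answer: -2420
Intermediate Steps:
p = -22 (p = -2 - 20 = -22)
r(j) = -⅓ (r(j) = (⅓)*(-1) = -⅓)
s = -11 (s = -6 + (-⅓*3 - 4) = -6 + (-1 - 4) = -6 - 5 = -11)
(s*p)*(-10) = -11*(-22)*(-10) = 242*(-10) = -2420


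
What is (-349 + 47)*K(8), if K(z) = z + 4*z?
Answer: -12080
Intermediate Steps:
K(z) = 5*z
(-349 + 47)*K(8) = (-349 + 47)*(5*8) = -302*40 = -12080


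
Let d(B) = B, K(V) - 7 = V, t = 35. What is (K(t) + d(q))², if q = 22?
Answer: 4096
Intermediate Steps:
K(V) = 7 + V
(K(t) + d(q))² = ((7 + 35) + 22)² = (42 + 22)² = 64² = 4096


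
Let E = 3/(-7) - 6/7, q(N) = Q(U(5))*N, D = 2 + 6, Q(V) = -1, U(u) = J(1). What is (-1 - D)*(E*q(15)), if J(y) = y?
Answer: -1215/7 ≈ -173.57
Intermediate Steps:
U(u) = 1
D = 8
q(N) = -N
E = -9/7 (E = 3*(-⅐) - 6*⅐ = -3/7 - 6/7 = -9/7 ≈ -1.2857)
(-1 - D)*(E*q(15)) = (-1 - 1*8)*(-(-9)*15/7) = (-1 - 8)*(-9/7*(-15)) = -9*135/7 = -1215/7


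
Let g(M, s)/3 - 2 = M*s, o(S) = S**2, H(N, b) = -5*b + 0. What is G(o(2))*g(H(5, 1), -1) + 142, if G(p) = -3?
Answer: 79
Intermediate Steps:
H(N, b) = -5*b
g(M, s) = 6 + 3*M*s (g(M, s) = 6 + 3*(M*s) = 6 + 3*M*s)
G(o(2))*g(H(5, 1), -1) + 142 = -3*(6 + 3*(-5*1)*(-1)) + 142 = -3*(6 + 3*(-5)*(-1)) + 142 = -3*(6 + 15) + 142 = -3*21 + 142 = -63 + 142 = 79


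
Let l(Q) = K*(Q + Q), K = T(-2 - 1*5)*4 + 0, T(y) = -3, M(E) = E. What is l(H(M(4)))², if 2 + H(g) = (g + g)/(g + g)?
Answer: 576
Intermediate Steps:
K = -12 (K = -3*4 + 0 = -12 + 0 = -12)
H(g) = -1 (H(g) = -2 + (g + g)/(g + g) = -2 + (2*g)/((2*g)) = -2 + (2*g)*(1/(2*g)) = -2 + 1 = -1)
l(Q) = -24*Q (l(Q) = -12*(Q + Q) = -24*Q)
l(H(M(4)))² = (-24*(-1))² = 24² = 576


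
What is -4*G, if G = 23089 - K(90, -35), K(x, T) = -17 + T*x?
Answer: -105024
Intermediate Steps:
G = 26256 (G = 23089 - (-17 - 35*90) = 23089 - (-17 - 3150) = 23089 - 1*(-3167) = 23089 + 3167 = 26256)
-4*G = -4*26256 = -105024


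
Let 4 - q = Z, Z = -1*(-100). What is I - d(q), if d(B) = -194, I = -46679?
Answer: -46485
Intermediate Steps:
Z = 100
q = -96 (q = 4 - 1*100 = 4 - 100 = -96)
I - d(q) = -46679 - 1*(-194) = -46679 + 194 = -46485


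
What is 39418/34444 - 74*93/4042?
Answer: -19429013/34805662 ≈ -0.55821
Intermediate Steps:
39418/34444 - 74*93/4042 = 39418*(1/34444) - 6882*1/4042 = 19709/17222 - 3441/2021 = -19429013/34805662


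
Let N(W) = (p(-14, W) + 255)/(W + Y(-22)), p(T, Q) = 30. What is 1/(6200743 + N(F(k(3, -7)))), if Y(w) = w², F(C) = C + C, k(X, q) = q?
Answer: 94/582869899 ≈ 1.6127e-7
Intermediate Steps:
F(C) = 2*C
N(W) = 285/(484 + W) (N(W) = (30 + 255)/(W + (-22)²) = 285/(W + 484) = 285/(484 + W))
1/(6200743 + N(F(k(3, -7)))) = 1/(6200743 + 285/(484 + 2*(-7))) = 1/(6200743 + 285/(484 - 14)) = 1/(6200743 + 285/470) = 1/(6200743 + 285*(1/470)) = 1/(6200743 + 57/94) = 1/(582869899/94) = 94/582869899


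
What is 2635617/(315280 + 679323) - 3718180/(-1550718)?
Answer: 3892605852773/771174387477 ≈ 5.0476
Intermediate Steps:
2635617/(315280 + 679323) - 3718180/(-1550718) = 2635617/994603 - 3718180*(-1/1550718) = 2635617*(1/994603) + 1859090/775359 = 2635617/994603 + 1859090/775359 = 3892605852773/771174387477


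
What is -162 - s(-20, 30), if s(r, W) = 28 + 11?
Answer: -201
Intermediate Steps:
s(r, W) = 39
-162 - s(-20, 30) = -162 - 1*39 = -162 - 39 = -201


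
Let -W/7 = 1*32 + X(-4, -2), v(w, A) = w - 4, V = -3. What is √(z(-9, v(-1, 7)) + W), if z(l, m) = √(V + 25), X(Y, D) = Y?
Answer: √(-196 + √22) ≈ 13.831*I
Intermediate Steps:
v(w, A) = -4 + w
z(l, m) = √22 (z(l, m) = √(-3 + 25) = √22)
W = -196 (W = -7*(1*32 - 4) = -7*(32 - 4) = -7*28 = -196)
√(z(-9, v(-1, 7)) + W) = √(√22 - 196) = √(-196 + √22)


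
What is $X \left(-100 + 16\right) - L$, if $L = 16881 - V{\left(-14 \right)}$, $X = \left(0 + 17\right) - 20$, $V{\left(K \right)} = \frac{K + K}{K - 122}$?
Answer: $- \frac{565379}{34} \approx -16629.0$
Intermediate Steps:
$V{\left(K \right)} = \frac{2 K}{-122 + K}$
$X = -3$ ($X = 17 - 20 = -3$)
$L = \frac{573947}{34}$ ($L = 16881 - 2 \left(-14\right) \frac{1}{-122 - 14} = 16881 - 2 \left(-14\right) \frac{1}{-136} = 16881 - 2 \left(-14\right) \left(- \frac{1}{136}\right) = 16881 - \frac{7}{34} = \frac{573947}{34} \approx 16881.0$)
$X \left(-100 + 16\right) - L = - 3 \left(-100 + 16\right) - \frac{573947}{34} = \left(-3\right) \left(-84\right) - \frac{573947}{34} = 252 - \frac{573947}{34} = - \frac{565379}{34}$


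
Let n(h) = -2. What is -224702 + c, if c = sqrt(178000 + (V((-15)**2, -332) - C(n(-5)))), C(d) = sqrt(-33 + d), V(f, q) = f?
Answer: -224702 + sqrt(178225 - I*sqrt(35)) ≈ -2.2428e+5 - 0.007007*I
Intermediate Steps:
c = sqrt(178225 - I*sqrt(35)) (c = sqrt(178000 + ((-15)**2 - sqrt(-33 - 2))) = sqrt(178000 + (225 - sqrt(-35))) = sqrt(178000 + (225 - I*sqrt(35))) = sqrt(178225 - I*sqrt(35)) ≈ 422.17 - 0.007*I)
-224702 + c = -224702 + sqrt(178225 - I*sqrt(35))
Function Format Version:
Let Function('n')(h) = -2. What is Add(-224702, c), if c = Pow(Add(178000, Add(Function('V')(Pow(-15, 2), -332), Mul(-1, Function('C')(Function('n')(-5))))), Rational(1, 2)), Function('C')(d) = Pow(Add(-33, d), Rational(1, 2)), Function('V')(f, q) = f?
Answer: Add(-224702, Pow(Add(178225, Mul(-1, I, Pow(35, Rational(1, 2)))), Rational(1, 2))) ≈ Add(-2.2428e+5, Mul(-0.007007, I))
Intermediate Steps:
c = Pow(Add(178225, Mul(-1, I, Pow(35, Rational(1, 2)))), Rational(1, 2)) (c = Pow(Add(178000, Add(Pow(-15, 2), Mul(-1, Pow(Add(-33, -2), Rational(1, 2))))), Rational(1, 2)) = Pow(Add(178000, Add(225, Mul(-1, Pow(-35, Rational(1, 2))))), Rational(1, 2)) = Pow(Add(178000, Add(225, Mul(-1, Mul(I, Pow(35, Rational(1, 2)))))), Rational(1, 2)) = Pow(Add(178000, Add(225, Mul(-1, I, Pow(35, Rational(1, 2))))), Rational(1, 2)) = Pow(Add(178225, Mul(-1, I, Pow(35, Rational(1, 2)))), Rational(1, 2)) ≈ Add(422.17, Mul(-0.007, I)))
Add(-224702, c) = Add(-224702, Pow(Add(178225, Mul(-1, I, Pow(35, Rational(1, 2)))), Rational(1, 2)))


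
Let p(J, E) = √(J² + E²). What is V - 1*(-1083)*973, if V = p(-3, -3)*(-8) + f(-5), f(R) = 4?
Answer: 1053763 - 24*√2 ≈ 1.0537e+6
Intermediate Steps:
p(J, E) = √(E² + J²)
V = 4 - 24*√2 (V = √((-3)² + (-3)²)*(-8) + 4 = √(9 + 9)*(-8) + 4 = √18*(-8) + 4 = (3*√2)*(-8) + 4 = -24*√2 + 4 = 4 - 24*√2 ≈ -29.941)
V - 1*(-1083)*973 = (4 - 24*√2) - 1*(-1083)*973 = (4 - 24*√2) + 1083*973 = (4 - 24*√2) + 1053759 = 1053763 - 24*√2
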